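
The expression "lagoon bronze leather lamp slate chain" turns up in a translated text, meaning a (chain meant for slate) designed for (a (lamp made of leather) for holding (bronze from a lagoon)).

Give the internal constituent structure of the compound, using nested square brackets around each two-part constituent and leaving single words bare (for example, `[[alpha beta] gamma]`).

[[[lagoon bronze] [leather lamp]] [slate chain]]

At the top level: head "chain" (specifically "slate chain"); modifier "lagoon bronze leather lamp".
Within "lagoon bronze leather lamp", the head is "lamp" (specifically "leather lamp") and the modifier is "lagoon bronze".
Within "lagoon bronze", the head is "bronze" and the modifier is "lagoon".
Within "leather lamp", the head is "lamp" and the modifier is "leather".
Within "slate chain", the head is "chain" and the modifier is "slate".
Assembled: [[[lagoon bronze] [leather lamp]] [slate chain]].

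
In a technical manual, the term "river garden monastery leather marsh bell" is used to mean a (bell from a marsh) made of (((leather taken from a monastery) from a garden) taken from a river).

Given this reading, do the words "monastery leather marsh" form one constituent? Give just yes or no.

The top-level split is [river garden monastery leather] [marsh bell]; the full structure is [[river [garden [monastery leather]]] [marsh bell]].
"monastery leather marsh" straddles a constituent boundary, so it is not a single unit.

no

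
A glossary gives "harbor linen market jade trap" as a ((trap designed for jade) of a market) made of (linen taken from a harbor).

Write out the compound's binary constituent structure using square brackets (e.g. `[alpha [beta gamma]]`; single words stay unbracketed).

The outermost head in the paraphrase is "trap" (specifically "market jade trap"), modified by "harbor linen".
"harbor linen" → head "linen", modifier "harbor".
"market jade trap" → head "trap" (specifically "jade trap"), modifier "market".
"jade trap" → head "trap", modifier "jade".
So the structure is [[harbor linen] [market [jade trap]]].

[[harbor linen] [market [jade trap]]]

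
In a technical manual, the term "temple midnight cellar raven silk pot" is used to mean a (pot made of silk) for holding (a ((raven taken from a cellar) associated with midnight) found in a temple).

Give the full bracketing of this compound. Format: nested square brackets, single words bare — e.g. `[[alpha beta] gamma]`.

[[temple [midnight [cellar raven]]] [silk pot]]

The outermost head in the paraphrase is "pot" (specifically "silk pot"), modified by "temple midnight cellar raven".
"temple midnight cellar raven" → head "raven" (specifically "midnight cellar raven"), modifier "temple".
"midnight cellar raven" → head "raven" (specifically "cellar raven"), modifier "midnight".
"cellar raven" → head "raven", modifier "cellar".
"silk pot" → head "pot", modifier "silk".
Assembled: [[temple [midnight [cellar raven]]] [silk pot]].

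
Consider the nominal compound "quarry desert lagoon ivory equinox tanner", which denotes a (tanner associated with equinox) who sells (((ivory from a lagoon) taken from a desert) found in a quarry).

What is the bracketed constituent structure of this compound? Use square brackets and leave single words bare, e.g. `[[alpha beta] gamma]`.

[[quarry [desert [lagoon ivory]]] [equinox tanner]]

The outermost head in the paraphrase is "tanner" (specifically "equinox tanner"), modified by "quarry desert lagoon ivory".
"quarry desert lagoon ivory" → head "ivory" (specifically "desert lagoon ivory"), modifier "quarry".
"desert lagoon ivory" → head "ivory" (specifically "lagoon ivory"), modifier "desert".
"lagoon ivory" → head "ivory", modifier "lagoon".
"equinox tanner" → head "tanner", modifier "equinox".
So the structure is [[quarry [desert [lagoon ivory]]] [equinox tanner]].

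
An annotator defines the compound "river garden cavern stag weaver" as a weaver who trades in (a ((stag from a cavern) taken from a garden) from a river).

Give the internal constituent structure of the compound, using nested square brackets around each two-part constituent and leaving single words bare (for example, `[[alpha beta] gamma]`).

Overall it is a kind of weaver; the modifier is "river garden cavern stag".
Inside "river garden cavern stag": head "stag" (specifically "garden cavern stag"), modifier "river".
Inside "garden cavern stag": head "stag" (specifically "cavern stag"), modifier "garden".
Inside "cavern stag": head "stag", modifier "cavern".
So the structure is [[river [garden [cavern stag]]] weaver].

[[river [garden [cavern stag]]] weaver]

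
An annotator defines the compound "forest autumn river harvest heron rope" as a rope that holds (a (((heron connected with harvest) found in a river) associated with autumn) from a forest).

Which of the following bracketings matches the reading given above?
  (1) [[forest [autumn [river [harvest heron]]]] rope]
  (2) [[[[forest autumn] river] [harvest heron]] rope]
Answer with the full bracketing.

The paraphrase's head is the "rope" part ("rope"); its modifier is "forest autumn river harvest heron".
That top-level split, carried through the inner groups, gives [[forest [autumn [river [harvest heron]]]] rope].

[[forest [autumn [river [harvest heron]]]] rope]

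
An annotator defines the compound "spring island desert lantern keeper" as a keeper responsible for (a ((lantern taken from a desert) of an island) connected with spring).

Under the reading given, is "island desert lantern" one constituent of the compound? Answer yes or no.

yes

The paraphrase groups the words so that "island desert lantern" is one unit: it corresponds to a single parenthesized sub-phrase.
The full structure is [[spring [island [desert lantern]]] keeper], in which [island desert lantern] is a constituent.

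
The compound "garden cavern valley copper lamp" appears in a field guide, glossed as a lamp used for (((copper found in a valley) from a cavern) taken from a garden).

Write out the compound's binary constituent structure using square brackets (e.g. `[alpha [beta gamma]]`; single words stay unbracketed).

[[garden [cavern [valley copper]]] lamp]

At the top level: head "lamp"; modifier "garden cavern valley copper".
Within "garden cavern valley copper", the head is "copper" (specifically "cavern valley copper") and the modifier is "garden".
Within "cavern valley copper", the head is "copper" (specifically "valley copper") and the modifier is "cavern".
Within "valley copper", the head is "copper" and the modifier is "valley".
So the structure is [[garden [cavern [valley copper]]] lamp].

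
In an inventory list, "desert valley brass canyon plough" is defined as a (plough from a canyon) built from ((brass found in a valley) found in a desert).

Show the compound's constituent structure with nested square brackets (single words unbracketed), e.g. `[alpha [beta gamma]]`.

[[desert [valley brass]] [canyon plough]]

At the top level: head "plough" (specifically "canyon plough"); modifier "desert valley brass".
Within "desert valley brass", the head is "brass" (specifically "valley brass") and the modifier is "desert".
Within "valley brass", the head is "brass" and the modifier is "valley".
Within "canyon plough", the head is "plough" and the modifier is "canyon".
So the structure is [[desert [valley brass]] [canyon plough]].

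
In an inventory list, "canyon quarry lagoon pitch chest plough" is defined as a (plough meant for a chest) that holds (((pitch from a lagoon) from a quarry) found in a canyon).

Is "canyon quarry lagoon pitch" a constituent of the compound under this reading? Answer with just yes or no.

The paraphrase groups the words so that "canyon quarry lagoon pitch" is one unit: it corresponds to a single parenthesized sub-phrase.
The full structure is [[canyon [quarry [lagoon pitch]]] [chest plough]], in which [canyon quarry lagoon pitch] is a constituent.

yes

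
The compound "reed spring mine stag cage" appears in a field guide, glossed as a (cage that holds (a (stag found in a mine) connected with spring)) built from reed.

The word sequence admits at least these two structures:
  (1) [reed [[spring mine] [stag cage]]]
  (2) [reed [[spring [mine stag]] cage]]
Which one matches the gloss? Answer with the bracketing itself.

The paraphrase's head is the "cage" part ("spring mine stag cage"); its modifier is "reed".
That top-level split, carried through the inner groups, gives [reed [[spring [mine stag]] cage]].

[reed [[spring [mine stag]] cage]]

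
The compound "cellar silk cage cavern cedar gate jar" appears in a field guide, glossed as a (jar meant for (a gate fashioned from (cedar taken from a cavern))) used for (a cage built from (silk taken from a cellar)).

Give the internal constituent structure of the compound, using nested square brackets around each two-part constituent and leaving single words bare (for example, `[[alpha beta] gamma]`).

[[[cellar silk] cage] [[[cavern cedar] gate] jar]]

At the top level: head "jar" (specifically "cavern cedar gate jar"); modifier "cellar silk cage".
"cellar silk cage" → head "cage", modifier "cellar silk".
"cellar silk" → head "silk", modifier "cellar".
"cavern cedar gate jar" → head "jar", modifier "cavern cedar gate".
"cavern cedar gate" → head "gate", modifier "cavern cedar".
"cavern cedar" → head "cedar", modifier "cavern".
Putting it together: [[[cellar silk] cage] [[[cavern cedar] gate] jar]].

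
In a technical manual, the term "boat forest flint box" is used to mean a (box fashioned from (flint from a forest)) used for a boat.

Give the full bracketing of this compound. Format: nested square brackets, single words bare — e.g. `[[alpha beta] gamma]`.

The outermost head in the paraphrase is "box" (specifically "forest flint box"), modified by "boat".
"forest flint box" → head "box", modifier "forest flint".
"forest flint" → head "flint", modifier "forest".
Assembled: [boat [[forest flint] box]].

[boat [[forest flint] box]]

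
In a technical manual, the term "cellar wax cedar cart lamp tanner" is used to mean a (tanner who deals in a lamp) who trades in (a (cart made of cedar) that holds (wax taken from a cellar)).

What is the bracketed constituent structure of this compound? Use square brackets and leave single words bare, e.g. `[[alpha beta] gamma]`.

[[[cellar wax] [cedar cart]] [lamp tanner]]

At the top level: head "tanner" (specifically "lamp tanner"); modifier "cellar wax cedar cart".
Inside "cellar wax cedar cart": head "cart" (specifically "cedar cart"), modifier "cellar wax".
Inside "cellar wax": head "wax", modifier "cellar".
Inside "cedar cart": head "cart", modifier "cedar".
Inside "lamp tanner": head "tanner", modifier "lamp".
So the structure is [[[cellar wax] [cedar cart]] [lamp tanner]].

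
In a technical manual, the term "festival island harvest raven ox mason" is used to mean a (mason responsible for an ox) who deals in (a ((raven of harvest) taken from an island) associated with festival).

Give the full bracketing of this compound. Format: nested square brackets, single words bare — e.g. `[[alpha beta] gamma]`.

[[festival [island [harvest raven]]] [ox mason]]

The outermost head in the paraphrase is "mason" (specifically "ox mason"), modified by "festival island harvest raven".
Inside "festival island harvest raven": head "raven" (specifically "island harvest raven"), modifier "festival".
Inside "island harvest raven": head "raven" (specifically "harvest raven"), modifier "island".
Inside "harvest raven": head "raven", modifier "harvest".
Inside "ox mason": head "mason", modifier "ox".
Putting it together: [[festival [island [harvest raven]]] [ox mason]].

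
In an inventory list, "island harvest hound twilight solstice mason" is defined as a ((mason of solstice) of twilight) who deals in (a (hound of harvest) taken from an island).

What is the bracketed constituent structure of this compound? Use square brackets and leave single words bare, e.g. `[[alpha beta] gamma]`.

[[island [harvest hound]] [twilight [solstice mason]]]

At the top level: head "mason" (specifically "twilight solstice mason"); modifier "island harvest hound".
"island harvest hound" → head "hound" (specifically "harvest hound"), modifier "island".
"harvest hound" → head "hound", modifier "harvest".
"twilight solstice mason" → head "mason" (specifically "solstice mason"), modifier "twilight".
"solstice mason" → head "mason", modifier "solstice".
So the structure is [[island [harvest hound]] [twilight [solstice mason]]].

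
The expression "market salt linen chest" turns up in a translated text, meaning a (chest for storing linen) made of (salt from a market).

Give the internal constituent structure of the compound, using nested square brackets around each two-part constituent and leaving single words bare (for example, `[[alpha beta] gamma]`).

[[market salt] [linen chest]]

Whole compound: head "chest" (specifically "linen chest"), modifier "market salt".
Within "market salt", the head is "salt" and the modifier is "market".
Within "linen chest", the head is "chest" and the modifier is "linen".
Putting it together: [[market salt] [linen chest]].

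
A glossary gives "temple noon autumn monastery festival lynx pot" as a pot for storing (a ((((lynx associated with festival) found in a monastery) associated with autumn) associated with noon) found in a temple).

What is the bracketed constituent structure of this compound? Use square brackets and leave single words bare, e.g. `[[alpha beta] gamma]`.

[[temple [noon [autumn [monastery [festival lynx]]]]] pot]

Overall it is a kind of pot; the modifier is "temple noon autumn monastery festival lynx".
"temple noon autumn monastery festival lynx" → head "lynx" (specifically "noon autumn monastery festival lynx"), modifier "temple".
"noon autumn monastery festival lynx" → head "lynx" (specifically "autumn monastery festival lynx"), modifier "noon".
"autumn monastery festival lynx" → head "lynx" (specifically "monastery festival lynx"), modifier "autumn".
"monastery festival lynx" → head "lynx" (specifically "festival lynx"), modifier "monastery".
"festival lynx" → head "lynx", modifier "festival".
So the structure is [[temple [noon [autumn [monastery [festival lynx]]]]] pot].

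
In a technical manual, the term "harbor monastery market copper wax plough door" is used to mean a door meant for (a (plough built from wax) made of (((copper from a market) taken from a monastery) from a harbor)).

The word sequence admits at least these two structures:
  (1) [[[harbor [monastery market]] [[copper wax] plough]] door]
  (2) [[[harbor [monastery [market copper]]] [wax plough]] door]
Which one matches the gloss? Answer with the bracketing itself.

[[[harbor [monastery [market copper]]] [wax plough]] door]

The paraphrase's head is the "door" part ("door"); its modifier is "harbor monastery market copper wax plough".
That top-level split, carried through the inner groups, gives [[[harbor [monastery [market copper]]] [wax plough]] door].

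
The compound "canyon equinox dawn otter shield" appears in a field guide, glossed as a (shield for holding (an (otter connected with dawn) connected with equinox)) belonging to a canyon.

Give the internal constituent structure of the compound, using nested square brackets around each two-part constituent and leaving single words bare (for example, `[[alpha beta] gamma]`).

[canyon [[equinox [dawn otter]] shield]]

The outermost head in the paraphrase is "shield" (specifically "equinox dawn otter shield"), modified by "canyon".
"equinox dawn otter shield" → head "shield", modifier "equinox dawn otter".
"equinox dawn otter" → head "otter" (specifically "dawn otter"), modifier "equinox".
"dawn otter" → head "otter", modifier "dawn".
So the structure is [canyon [[equinox [dawn otter]] shield]].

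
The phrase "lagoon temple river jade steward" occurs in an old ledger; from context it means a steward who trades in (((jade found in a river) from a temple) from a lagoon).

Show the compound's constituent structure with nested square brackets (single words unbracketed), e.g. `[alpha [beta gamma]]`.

[[lagoon [temple [river jade]]] steward]

The outermost head in the paraphrase is "steward", modified by "lagoon temple river jade".
"lagoon temple river jade" → head "jade" (specifically "temple river jade"), modifier "lagoon".
"temple river jade" → head "jade" (specifically "river jade"), modifier "temple".
"river jade" → head "jade", modifier "river".
So the structure is [[lagoon [temple [river jade]]] steward].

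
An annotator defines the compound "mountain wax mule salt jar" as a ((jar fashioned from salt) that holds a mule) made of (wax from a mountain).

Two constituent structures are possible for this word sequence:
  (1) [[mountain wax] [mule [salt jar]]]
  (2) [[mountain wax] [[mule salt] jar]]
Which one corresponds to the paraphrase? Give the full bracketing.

The paraphrase's head is the "jar" part ("mule salt jar"); its modifier is "mountain wax".
That top-level split, carried through the inner groups, gives [[mountain wax] [mule [salt jar]]].

[[mountain wax] [mule [salt jar]]]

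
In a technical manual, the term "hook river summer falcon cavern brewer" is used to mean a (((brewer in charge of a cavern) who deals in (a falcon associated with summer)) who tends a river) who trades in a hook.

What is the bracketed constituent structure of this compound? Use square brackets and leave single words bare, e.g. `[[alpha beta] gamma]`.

[hook [river [[summer falcon] [cavern brewer]]]]

The outermost head in the paraphrase is "brewer" (specifically "river summer falcon cavern brewer"), modified by "hook".
"river summer falcon cavern brewer" → head "brewer" (specifically "summer falcon cavern brewer"), modifier "river".
"summer falcon cavern brewer" → head "brewer" (specifically "cavern brewer"), modifier "summer falcon".
"summer falcon" → head "falcon", modifier "summer".
"cavern brewer" → head "brewer", modifier "cavern".
Putting it together: [hook [river [[summer falcon] [cavern brewer]]]].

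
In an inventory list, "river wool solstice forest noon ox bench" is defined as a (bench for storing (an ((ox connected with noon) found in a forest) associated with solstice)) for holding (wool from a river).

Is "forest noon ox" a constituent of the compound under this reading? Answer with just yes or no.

The paraphrase groups the words so that "forest noon ox" is one unit: it corresponds to a single parenthesized sub-phrase.
The full structure is [[river wool] [[solstice [forest [noon ox]]] bench]], in which [forest noon ox] is a constituent.

yes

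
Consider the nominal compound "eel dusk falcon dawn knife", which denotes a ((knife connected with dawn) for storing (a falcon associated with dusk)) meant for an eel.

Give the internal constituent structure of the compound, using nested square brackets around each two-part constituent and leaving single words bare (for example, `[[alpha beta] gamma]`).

[eel [[dusk falcon] [dawn knife]]]

Whole compound: head "knife" (specifically "dusk falcon dawn knife"), modifier "eel".
Within "dusk falcon dawn knife", the head is "knife" (specifically "dawn knife") and the modifier is "dusk falcon".
Within "dusk falcon", the head is "falcon" and the modifier is "dusk".
Within "dawn knife", the head is "knife" and the modifier is "dawn".
Putting it together: [eel [[dusk falcon] [dawn knife]]].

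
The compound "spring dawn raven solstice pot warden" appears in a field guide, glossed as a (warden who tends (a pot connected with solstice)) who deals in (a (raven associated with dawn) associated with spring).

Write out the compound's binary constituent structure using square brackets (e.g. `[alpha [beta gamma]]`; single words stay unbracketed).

[[spring [dawn raven]] [[solstice pot] warden]]

Whole compound: head "warden" (specifically "solstice pot warden"), modifier "spring dawn raven".
Inside "spring dawn raven": head "raven" (specifically "dawn raven"), modifier "spring".
Inside "dawn raven": head "raven", modifier "dawn".
Inside "solstice pot warden": head "warden", modifier "solstice pot".
Inside "solstice pot": head "pot", modifier "solstice".
So the structure is [[spring [dawn raven]] [[solstice pot] warden]].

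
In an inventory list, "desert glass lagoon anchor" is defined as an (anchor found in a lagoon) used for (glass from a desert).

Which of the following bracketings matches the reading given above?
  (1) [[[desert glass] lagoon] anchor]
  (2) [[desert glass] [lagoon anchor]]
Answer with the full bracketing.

The paraphrase's head is the "anchor" part ("lagoon anchor"); its modifier is "desert glass".
That top-level split, carried through the inner groups, gives [[desert glass] [lagoon anchor]].

[[desert glass] [lagoon anchor]]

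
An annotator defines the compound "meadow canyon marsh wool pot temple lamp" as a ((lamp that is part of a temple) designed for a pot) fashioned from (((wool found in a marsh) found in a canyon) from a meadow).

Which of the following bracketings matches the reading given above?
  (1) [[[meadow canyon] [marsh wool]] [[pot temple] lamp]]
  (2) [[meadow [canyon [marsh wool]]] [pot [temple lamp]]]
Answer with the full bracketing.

[[meadow [canyon [marsh wool]]] [pot [temple lamp]]]

The paraphrase's head is the "lamp" part ("pot temple lamp"); its modifier is "meadow canyon marsh wool".
That top-level split, carried through the inner groups, gives [[meadow [canyon [marsh wool]]] [pot [temple lamp]]].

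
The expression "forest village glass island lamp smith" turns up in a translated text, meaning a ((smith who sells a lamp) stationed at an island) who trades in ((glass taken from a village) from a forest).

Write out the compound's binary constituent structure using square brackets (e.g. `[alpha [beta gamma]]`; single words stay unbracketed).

Whole compound: head "smith" (specifically "island lamp smith"), modifier "forest village glass".
Inside "forest village glass": head "glass" (specifically "village glass"), modifier "forest".
Inside "village glass": head "glass", modifier "village".
Inside "island lamp smith": head "smith" (specifically "lamp smith"), modifier "island".
Inside "lamp smith": head "smith", modifier "lamp".
So the structure is [[forest [village glass]] [island [lamp smith]]].

[[forest [village glass]] [island [lamp smith]]]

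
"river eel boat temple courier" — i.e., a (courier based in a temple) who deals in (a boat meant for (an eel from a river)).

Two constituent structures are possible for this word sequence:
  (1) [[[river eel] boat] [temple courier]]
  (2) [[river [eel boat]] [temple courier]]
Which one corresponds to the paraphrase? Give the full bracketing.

[[[river eel] boat] [temple courier]]

The paraphrase's head is the "courier" part ("temple courier"); its modifier is "river eel boat".
That top-level split, carried through the inner groups, gives [[[river eel] boat] [temple courier]].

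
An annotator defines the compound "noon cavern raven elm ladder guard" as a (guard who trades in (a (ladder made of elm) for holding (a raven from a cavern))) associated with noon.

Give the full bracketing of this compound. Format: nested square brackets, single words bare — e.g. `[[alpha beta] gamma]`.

[noon [[[cavern raven] [elm ladder]] guard]]

The outermost head in the paraphrase is "guard" (specifically "cavern raven elm ladder guard"), modified by "noon".
Within "cavern raven elm ladder guard", the head is "guard" and the modifier is "cavern raven elm ladder".
Within "cavern raven elm ladder", the head is "ladder" (specifically "elm ladder") and the modifier is "cavern raven".
Within "cavern raven", the head is "raven" and the modifier is "cavern".
Within "elm ladder", the head is "ladder" and the modifier is "elm".
Assembled: [noon [[[cavern raven] [elm ladder]] guard]].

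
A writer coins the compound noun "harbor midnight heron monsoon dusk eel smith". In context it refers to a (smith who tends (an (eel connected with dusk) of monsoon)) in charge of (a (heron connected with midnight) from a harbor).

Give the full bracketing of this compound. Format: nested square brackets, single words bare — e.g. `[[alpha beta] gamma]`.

Whole compound: head "smith" (specifically "monsoon dusk eel smith"), modifier "harbor midnight heron".
"harbor midnight heron" → head "heron" (specifically "midnight heron"), modifier "harbor".
"midnight heron" → head "heron", modifier "midnight".
"monsoon dusk eel smith" → head "smith", modifier "monsoon dusk eel".
"monsoon dusk eel" → head "eel" (specifically "dusk eel"), modifier "monsoon".
"dusk eel" → head "eel", modifier "dusk".
Assembled: [[harbor [midnight heron]] [[monsoon [dusk eel]] smith]].

[[harbor [midnight heron]] [[monsoon [dusk eel]] smith]]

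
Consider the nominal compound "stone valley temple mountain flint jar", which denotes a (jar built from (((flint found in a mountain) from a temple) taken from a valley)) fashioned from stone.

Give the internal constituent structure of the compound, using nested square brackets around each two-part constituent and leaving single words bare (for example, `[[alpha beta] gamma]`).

At the top level: head "jar" (specifically "valley temple mountain flint jar"); modifier "stone".
"valley temple mountain flint jar" → head "jar", modifier "valley temple mountain flint".
"valley temple mountain flint" → head "flint" (specifically "temple mountain flint"), modifier "valley".
"temple mountain flint" → head "flint" (specifically "mountain flint"), modifier "temple".
"mountain flint" → head "flint", modifier "mountain".
So the structure is [stone [[valley [temple [mountain flint]]] jar]].

[stone [[valley [temple [mountain flint]]] jar]]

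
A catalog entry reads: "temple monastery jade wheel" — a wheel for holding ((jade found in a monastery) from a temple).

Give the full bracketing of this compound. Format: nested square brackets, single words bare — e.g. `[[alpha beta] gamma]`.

At the top level: head "wheel"; modifier "temple monastery jade".
Inside "temple monastery jade": head "jade" (specifically "monastery jade"), modifier "temple".
Inside "monastery jade": head "jade", modifier "monastery".
So the structure is [[temple [monastery jade]] wheel].

[[temple [monastery jade]] wheel]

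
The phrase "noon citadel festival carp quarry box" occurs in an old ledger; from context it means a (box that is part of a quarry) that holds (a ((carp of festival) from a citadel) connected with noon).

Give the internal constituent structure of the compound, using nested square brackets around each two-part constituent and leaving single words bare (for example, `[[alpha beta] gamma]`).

[[noon [citadel [festival carp]]] [quarry box]]

Whole compound: head "box" (specifically "quarry box"), modifier "noon citadel festival carp".
Within "noon citadel festival carp", the head is "carp" (specifically "citadel festival carp") and the modifier is "noon".
Within "citadel festival carp", the head is "carp" (specifically "festival carp") and the modifier is "citadel".
Within "festival carp", the head is "carp" and the modifier is "festival".
Within "quarry box", the head is "box" and the modifier is "quarry".
So the structure is [[noon [citadel [festival carp]]] [quarry box]].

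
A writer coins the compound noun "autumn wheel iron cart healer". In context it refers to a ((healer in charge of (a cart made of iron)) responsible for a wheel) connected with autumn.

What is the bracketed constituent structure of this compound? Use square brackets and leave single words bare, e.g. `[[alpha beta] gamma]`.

The outermost head in the paraphrase is "healer" (specifically "wheel iron cart healer"), modified by "autumn".
"wheel iron cart healer" → head "healer" (specifically "iron cart healer"), modifier "wheel".
"iron cart healer" → head "healer", modifier "iron cart".
"iron cart" → head "cart", modifier "iron".
So the structure is [autumn [wheel [[iron cart] healer]]].

[autumn [wheel [[iron cart] healer]]]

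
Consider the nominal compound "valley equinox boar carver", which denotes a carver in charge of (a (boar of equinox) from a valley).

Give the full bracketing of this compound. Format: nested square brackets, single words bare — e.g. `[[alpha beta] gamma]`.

The outermost head in the paraphrase is "carver", modified by "valley equinox boar".
Inside "valley equinox boar": head "boar" (specifically "equinox boar"), modifier "valley".
Inside "equinox boar": head "boar", modifier "equinox".
Assembled: [[valley [equinox boar]] carver].

[[valley [equinox boar]] carver]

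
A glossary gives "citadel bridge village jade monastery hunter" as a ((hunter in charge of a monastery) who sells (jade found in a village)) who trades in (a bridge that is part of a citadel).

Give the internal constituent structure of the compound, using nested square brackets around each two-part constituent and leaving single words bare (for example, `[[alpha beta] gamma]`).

At the top level: head "hunter" (specifically "village jade monastery hunter"); modifier "citadel bridge".
Within "citadel bridge", the head is "bridge" and the modifier is "citadel".
Within "village jade monastery hunter", the head is "hunter" (specifically "monastery hunter") and the modifier is "village jade".
Within "village jade", the head is "jade" and the modifier is "village".
Within "monastery hunter", the head is "hunter" and the modifier is "monastery".
So the structure is [[citadel bridge] [[village jade] [monastery hunter]]].

[[citadel bridge] [[village jade] [monastery hunter]]]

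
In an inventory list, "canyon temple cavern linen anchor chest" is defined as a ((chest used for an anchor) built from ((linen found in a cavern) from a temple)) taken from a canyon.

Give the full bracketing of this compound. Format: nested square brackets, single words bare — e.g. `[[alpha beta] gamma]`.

[canyon [[temple [cavern linen]] [anchor chest]]]

Whole compound: head "chest" (specifically "temple cavern linen anchor chest"), modifier "canyon".
"temple cavern linen anchor chest" → head "chest" (specifically "anchor chest"), modifier "temple cavern linen".
"temple cavern linen" → head "linen" (specifically "cavern linen"), modifier "temple".
"cavern linen" → head "linen", modifier "cavern".
"anchor chest" → head "chest", modifier "anchor".
Putting it together: [canyon [[temple [cavern linen]] [anchor chest]]].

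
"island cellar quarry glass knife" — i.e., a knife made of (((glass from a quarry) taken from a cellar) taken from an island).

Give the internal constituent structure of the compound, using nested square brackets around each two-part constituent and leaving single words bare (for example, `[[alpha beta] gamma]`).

[[island [cellar [quarry glass]]] knife]

Whole compound: head "knife", modifier "island cellar quarry glass".
Within "island cellar quarry glass", the head is "glass" (specifically "cellar quarry glass") and the modifier is "island".
Within "cellar quarry glass", the head is "glass" (specifically "quarry glass") and the modifier is "cellar".
Within "quarry glass", the head is "glass" and the modifier is "quarry".
Putting it together: [[island [cellar [quarry glass]]] knife].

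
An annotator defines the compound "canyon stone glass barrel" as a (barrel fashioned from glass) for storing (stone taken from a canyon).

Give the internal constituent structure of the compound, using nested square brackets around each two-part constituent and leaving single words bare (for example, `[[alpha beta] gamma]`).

The outermost head in the paraphrase is "barrel" (specifically "glass barrel"), modified by "canyon stone".
Within "canyon stone", the head is "stone" and the modifier is "canyon".
Within "glass barrel", the head is "barrel" and the modifier is "glass".
So the structure is [[canyon stone] [glass barrel]].

[[canyon stone] [glass barrel]]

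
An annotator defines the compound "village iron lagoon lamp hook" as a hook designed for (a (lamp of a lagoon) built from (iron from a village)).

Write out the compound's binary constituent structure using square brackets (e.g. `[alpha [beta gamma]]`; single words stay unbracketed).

At the top level: head "hook"; modifier "village iron lagoon lamp".
Inside "village iron lagoon lamp": head "lamp" (specifically "lagoon lamp"), modifier "village iron".
Inside "village iron": head "iron", modifier "village".
Inside "lagoon lamp": head "lamp", modifier "lagoon".
So the structure is [[[village iron] [lagoon lamp]] hook].

[[[village iron] [lagoon lamp]] hook]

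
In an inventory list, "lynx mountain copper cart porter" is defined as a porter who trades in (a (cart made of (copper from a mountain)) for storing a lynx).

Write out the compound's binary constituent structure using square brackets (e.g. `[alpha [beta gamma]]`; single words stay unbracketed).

[[lynx [[mountain copper] cart]] porter]

The outermost head in the paraphrase is "porter", modified by "lynx mountain copper cart".
Within "lynx mountain copper cart", the head is "cart" (specifically "mountain copper cart") and the modifier is "lynx".
Within "mountain copper cart", the head is "cart" and the modifier is "mountain copper".
Within "mountain copper", the head is "copper" and the modifier is "mountain".
So the structure is [[lynx [[mountain copper] cart]] porter].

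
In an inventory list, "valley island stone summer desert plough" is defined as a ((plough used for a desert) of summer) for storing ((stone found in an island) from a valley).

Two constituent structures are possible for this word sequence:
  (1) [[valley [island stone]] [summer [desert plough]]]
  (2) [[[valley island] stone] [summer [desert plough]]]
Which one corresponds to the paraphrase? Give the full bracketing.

The paraphrase's head is the "plough" part ("summer desert plough"); its modifier is "valley island stone".
That top-level split, carried through the inner groups, gives [[valley [island stone]] [summer [desert plough]]].

[[valley [island stone]] [summer [desert plough]]]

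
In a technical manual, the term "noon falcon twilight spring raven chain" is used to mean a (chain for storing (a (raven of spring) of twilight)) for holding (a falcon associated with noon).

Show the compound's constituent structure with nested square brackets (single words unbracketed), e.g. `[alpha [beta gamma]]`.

[[noon falcon] [[twilight [spring raven]] chain]]

Whole compound: head "chain" (specifically "twilight spring raven chain"), modifier "noon falcon".
"noon falcon" → head "falcon", modifier "noon".
"twilight spring raven chain" → head "chain", modifier "twilight spring raven".
"twilight spring raven" → head "raven" (specifically "spring raven"), modifier "twilight".
"spring raven" → head "raven", modifier "spring".
So the structure is [[noon falcon] [[twilight [spring raven]] chain]].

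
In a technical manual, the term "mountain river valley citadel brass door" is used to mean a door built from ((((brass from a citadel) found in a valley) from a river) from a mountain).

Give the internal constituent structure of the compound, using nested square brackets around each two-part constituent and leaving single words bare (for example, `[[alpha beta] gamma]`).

[[mountain [river [valley [citadel brass]]]] door]

The outermost head in the paraphrase is "door", modified by "mountain river valley citadel brass".
Inside "mountain river valley citadel brass": head "brass" (specifically "river valley citadel brass"), modifier "mountain".
Inside "river valley citadel brass": head "brass" (specifically "valley citadel brass"), modifier "river".
Inside "valley citadel brass": head "brass" (specifically "citadel brass"), modifier "valley".
Inside "citadel brass": head "brass", modifier "citadel".
Assembled: [[mountain [river [valley [citadel brass]]]] door].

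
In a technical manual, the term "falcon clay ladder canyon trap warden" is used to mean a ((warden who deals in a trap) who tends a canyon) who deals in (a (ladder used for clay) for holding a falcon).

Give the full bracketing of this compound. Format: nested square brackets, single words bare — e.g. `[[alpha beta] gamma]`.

[[falcon [clay ladder]] [canyon [trap warden]]]

At the top level: head "warden" (specifically "canyon trap warden"); modifier "falcon clay ladder".
Inside "falcon clay ladder": head "ladder" (specifically "clay ladder"), modifier "falcon".
Inside "clay ladder": head "ladder", modifier "clay".
Inside "canyon trap warden": head "warden" (specifically "trap warden"), modifier "canyon".
Inside "trap warden": head "warden", modifier "trap".
Assembled: [[falcon [clay ladder]] [canyon [trap warden]]].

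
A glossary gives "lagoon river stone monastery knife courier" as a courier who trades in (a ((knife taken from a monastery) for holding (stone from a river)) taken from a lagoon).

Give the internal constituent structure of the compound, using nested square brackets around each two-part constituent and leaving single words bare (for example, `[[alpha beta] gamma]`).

Overall it is a kind of courier; the modifier is "lagoon river stone monastery knife".
"lagoon river stone monastery knife" → head "knife" (specifically "river stone monastery knife"), modifier "lagoon".
"river stone monastery knife" → head "knife" (specifically "monastery knife"), modifier "river stone".
"river stone" → head "stone", modifier "river".
"monastery knife" → head "knife", modifier "monastery".
Putting it together: [[lagoon [[river stone] [monastery knife]]] courier].

[[lagoon [[river stone] [monastery knife]]] courier]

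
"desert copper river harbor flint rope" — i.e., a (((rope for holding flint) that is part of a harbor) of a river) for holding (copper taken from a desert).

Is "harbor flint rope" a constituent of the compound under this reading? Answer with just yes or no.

The paraphrase groups the words so that "harbor flint rope" is one unit: it corresponds to a single parenthesized sub-phrase.
The full structure is [[desert copper] [river [harbor [flint rope]]]], in which [harbor flint rope] is a constituent.

yes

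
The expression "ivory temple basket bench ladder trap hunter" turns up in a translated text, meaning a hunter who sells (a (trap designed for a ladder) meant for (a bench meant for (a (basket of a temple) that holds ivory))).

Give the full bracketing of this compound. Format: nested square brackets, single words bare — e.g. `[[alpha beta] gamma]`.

[[[[ivory [temple basket]] bench] [ladder trap]] hunter]

The outermost head in the paraphrase is "hunter", modified by "ivory temple basket bench ladder trap".
"ivory temple basket bench ladder trap" → head "trap" (specifically "ladder trap"), modifier "ivory temple basket bench".
"ivory temple basket bench" → head "bench", modifier "ivory temple basket".
"ivory temple basket" → head "basket" (specifically "temple basket"), modifier "ivory".
"temple basket" → head "basket", modifier "temple".
"ladder trap" → head "trap", modifier "ladder".
Assembled: [[[[ivory [temple basket]] bench] [ladder trap]] hunter].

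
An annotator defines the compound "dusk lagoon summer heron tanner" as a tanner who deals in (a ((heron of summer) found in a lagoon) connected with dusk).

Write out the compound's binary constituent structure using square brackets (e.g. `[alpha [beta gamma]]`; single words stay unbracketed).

[[dusk [lagoon [summer heron]]] tanner]

The outermost head in the paraphrase is "tanner", modified by "dusk lagoon summer heron".
"dusk lagoon summer heron" → head "heron" (specifically "lagoon summer heron"), modifier "dusk".
"lagoon summer heron" → head "heron" (specifically "summer heron"), modifier "lagoon".
"summer heron" → head "heron", modifier "summer".
Assembled: [[dusk [lagoon [summer heron]]] tanner].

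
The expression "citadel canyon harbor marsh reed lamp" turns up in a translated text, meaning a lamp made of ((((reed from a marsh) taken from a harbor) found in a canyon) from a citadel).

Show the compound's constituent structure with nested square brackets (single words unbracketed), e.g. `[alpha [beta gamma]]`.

Overall it is a kind of lamp; the modifier is "citadel canyon harbor marsh reed".
Within "citadel canyon harbor marsh reed", the head is "reed" (specifically "canyon harbor marsh reed") and the modifier is "citadel".
Within "canyon harbor marsh reed", the head is "reed" (specifically "harbor marsh reed") and the modifier is "canyon".
Within "harbor marsh reed", the head is "reed" (specifically "marsh reed") and the modifier is "harbor".
Within "marsh reed", the head is "reed" and the modifier is "marsh".
So the structure is [[citadel [canyon [harbor [marsh reed]]]] lamp].

[[citadel [canyon [harbor [marsh reed]]]] lamp]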